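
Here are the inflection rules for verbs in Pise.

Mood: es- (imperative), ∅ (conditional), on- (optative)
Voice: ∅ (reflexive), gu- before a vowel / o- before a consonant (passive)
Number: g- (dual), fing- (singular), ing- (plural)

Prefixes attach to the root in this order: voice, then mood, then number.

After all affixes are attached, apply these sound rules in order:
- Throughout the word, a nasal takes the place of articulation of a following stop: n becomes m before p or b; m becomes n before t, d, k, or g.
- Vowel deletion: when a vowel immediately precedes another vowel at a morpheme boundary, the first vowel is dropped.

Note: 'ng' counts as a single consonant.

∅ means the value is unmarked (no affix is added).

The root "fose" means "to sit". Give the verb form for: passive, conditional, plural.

Attach voice passive o- (before consonant 'f') → ofose.
mood = conditional: zero marking, form stays ofose.
Attach number plural ing- → ingofose.
Nasal assimilation: no change.
Vowel deletion: no change.

ingofose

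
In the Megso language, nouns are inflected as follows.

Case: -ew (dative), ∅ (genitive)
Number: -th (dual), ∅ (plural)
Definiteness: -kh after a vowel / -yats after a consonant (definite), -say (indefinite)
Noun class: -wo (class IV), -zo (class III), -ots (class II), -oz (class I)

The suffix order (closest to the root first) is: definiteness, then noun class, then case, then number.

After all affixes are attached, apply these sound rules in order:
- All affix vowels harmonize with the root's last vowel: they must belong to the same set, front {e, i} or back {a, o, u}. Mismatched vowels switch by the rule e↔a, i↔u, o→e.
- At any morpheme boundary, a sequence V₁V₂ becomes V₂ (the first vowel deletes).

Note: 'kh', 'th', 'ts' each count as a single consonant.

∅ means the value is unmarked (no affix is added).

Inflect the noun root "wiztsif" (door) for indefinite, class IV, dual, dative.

Attach definiteness indefinite -say → wiztsifsay.
Attach noun class class IV -wo → wiztsifsaywo.
Attach case dative -ew → wiztsifsaywoew.
Attach number dual -th → wiztsifsaywoewth.
Apply vowel harmony: wiztsifsaywoewth → wiztsifseyweewth.
Apply vowel deletion: wiztsifseyweewth → wiztsifseywewth.

wiztsifseywewth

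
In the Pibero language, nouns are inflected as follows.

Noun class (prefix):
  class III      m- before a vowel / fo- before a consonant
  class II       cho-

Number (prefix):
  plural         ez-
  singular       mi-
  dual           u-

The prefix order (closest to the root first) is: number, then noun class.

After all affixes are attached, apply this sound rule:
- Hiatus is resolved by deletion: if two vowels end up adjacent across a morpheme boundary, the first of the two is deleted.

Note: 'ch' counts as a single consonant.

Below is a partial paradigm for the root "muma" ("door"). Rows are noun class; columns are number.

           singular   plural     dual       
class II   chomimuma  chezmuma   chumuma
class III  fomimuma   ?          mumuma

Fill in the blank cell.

mezmuma

Attach number plural ez- → ezmuma.
Attach noun class class III m- (before vowel 'e') → mezmuma.
Vowel deletion: no change.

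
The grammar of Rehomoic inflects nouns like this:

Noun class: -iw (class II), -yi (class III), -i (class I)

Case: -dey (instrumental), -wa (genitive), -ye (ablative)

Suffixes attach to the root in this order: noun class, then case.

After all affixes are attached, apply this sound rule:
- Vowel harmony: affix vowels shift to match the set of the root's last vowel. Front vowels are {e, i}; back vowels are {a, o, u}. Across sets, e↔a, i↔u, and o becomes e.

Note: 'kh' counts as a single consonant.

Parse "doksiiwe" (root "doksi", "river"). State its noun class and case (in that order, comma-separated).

Segment: doksi-i-wa.
noun class: -i → class I.
case: -wa → genitive.

class I, genitive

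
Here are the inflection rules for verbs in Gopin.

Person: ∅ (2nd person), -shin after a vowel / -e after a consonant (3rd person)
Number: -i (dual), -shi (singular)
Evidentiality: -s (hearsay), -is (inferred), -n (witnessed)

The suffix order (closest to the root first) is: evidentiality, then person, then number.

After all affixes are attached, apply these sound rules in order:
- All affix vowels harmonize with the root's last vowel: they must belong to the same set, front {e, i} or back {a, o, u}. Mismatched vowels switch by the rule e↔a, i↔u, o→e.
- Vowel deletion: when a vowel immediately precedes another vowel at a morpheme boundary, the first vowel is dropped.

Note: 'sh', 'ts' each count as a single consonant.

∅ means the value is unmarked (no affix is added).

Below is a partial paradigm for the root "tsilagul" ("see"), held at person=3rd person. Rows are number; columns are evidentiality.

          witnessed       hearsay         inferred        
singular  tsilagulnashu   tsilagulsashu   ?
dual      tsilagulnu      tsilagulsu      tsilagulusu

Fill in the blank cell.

tsilagulusashu

Attach evidentiality inferred -is → tsilagulis.
Attach person 3rd person -e (after consonant 's') → tsilagulise.
Attach number singular -shi → tsilaguliseshi.
Apply vowel harmony: tsilaguliseshi → tsilagulusashu.
Vowel deletion: no change.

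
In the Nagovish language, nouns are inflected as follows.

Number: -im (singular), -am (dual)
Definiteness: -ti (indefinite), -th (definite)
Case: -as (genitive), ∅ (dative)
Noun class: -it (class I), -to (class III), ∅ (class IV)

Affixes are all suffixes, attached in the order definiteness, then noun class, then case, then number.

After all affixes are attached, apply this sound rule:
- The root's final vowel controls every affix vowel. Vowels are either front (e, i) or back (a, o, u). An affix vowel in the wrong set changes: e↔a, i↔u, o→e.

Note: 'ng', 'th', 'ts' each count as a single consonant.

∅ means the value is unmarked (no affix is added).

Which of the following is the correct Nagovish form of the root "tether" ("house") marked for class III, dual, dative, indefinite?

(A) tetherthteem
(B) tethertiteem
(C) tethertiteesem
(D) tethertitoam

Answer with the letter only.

B

Attach definiteness indefinite -ti → tetherti.
Attach noun class class III -to → tethertito.
case = dative: zero marking, form stays tethertito.
Attach number dual -am → tethertitoam.
Apply vowel harmony: tethertitoam → tethertiteem.
So the correct form is tethertiteem, option (B).
(A) tetherthteem is wrong: it uses definite instead of indefinite for definiteness.
(D) tethertitoam is wrong: it fails to apply the sound rule(s).
(C) tethertiteesem is wrong: it uses genitive instead of dative for case.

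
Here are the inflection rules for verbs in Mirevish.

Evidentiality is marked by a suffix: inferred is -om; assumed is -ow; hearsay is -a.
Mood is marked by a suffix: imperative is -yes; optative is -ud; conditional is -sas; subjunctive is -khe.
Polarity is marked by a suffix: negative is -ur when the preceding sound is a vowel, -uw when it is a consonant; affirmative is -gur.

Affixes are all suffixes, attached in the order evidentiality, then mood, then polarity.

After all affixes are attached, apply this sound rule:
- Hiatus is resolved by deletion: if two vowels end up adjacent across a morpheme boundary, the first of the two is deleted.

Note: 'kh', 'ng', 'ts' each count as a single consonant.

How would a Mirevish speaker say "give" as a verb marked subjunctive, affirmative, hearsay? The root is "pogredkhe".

Attach evidentiality hearsay -a → pogredkhea.
Attach mood subjunctive -khe → pogredkheakhe.
Attach polarity affirmative -gur → pogredkheakhegur.
Apply vowel deletion: pogredkheakhegur → pogredkhakhegur.

pogredkhakhegur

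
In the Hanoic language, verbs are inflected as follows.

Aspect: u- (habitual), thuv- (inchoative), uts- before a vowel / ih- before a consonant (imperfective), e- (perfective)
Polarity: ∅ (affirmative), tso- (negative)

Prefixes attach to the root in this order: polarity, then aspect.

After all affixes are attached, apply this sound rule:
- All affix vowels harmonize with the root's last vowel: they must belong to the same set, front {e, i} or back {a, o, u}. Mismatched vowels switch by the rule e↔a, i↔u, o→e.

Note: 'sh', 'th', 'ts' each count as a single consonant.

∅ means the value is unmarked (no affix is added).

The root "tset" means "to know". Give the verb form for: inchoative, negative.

thivtsetset

Attach polarity negative tso- → tsotset.
Attach aspect inchoative thuv- → thuvtsotset.
Apply vowel harmony: thuvtsotset → thivtsetset.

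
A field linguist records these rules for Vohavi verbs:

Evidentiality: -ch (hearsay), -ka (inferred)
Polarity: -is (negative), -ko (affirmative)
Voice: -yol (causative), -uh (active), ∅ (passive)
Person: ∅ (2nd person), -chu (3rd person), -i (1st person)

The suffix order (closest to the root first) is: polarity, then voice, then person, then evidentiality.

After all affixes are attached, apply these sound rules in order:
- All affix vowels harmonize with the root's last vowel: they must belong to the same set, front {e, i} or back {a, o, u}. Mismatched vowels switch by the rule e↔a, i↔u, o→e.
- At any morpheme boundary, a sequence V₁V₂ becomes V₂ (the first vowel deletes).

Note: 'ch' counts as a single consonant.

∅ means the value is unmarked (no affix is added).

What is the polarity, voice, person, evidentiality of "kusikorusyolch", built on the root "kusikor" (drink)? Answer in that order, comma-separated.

negative, causative, 2nd person, hearsay

Segment: kusikor-is-yol-ch.
polarity: -is → negative.
voice: -yol → causative.
person: ∅ → 2nd person.
evidentiality: -ch → hearsay.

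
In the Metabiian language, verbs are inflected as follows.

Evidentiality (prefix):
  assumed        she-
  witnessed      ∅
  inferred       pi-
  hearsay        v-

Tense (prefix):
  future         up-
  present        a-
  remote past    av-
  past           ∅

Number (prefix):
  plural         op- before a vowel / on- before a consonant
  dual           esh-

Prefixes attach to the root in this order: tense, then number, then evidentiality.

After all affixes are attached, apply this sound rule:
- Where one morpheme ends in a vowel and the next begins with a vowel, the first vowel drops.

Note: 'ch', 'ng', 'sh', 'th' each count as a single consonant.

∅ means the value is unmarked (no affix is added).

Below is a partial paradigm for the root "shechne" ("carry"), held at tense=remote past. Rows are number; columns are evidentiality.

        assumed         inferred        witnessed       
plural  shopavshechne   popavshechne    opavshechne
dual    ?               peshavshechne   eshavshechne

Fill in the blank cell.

sheshavshechne

Attach tense remote past av- → avshechne.
Attach number dual esh- → eshavshechne.
Attach evidentiality assumed she- → sheeshavshechne.
Apply vowel deletion: sheeshavshechne → sheshavshechne.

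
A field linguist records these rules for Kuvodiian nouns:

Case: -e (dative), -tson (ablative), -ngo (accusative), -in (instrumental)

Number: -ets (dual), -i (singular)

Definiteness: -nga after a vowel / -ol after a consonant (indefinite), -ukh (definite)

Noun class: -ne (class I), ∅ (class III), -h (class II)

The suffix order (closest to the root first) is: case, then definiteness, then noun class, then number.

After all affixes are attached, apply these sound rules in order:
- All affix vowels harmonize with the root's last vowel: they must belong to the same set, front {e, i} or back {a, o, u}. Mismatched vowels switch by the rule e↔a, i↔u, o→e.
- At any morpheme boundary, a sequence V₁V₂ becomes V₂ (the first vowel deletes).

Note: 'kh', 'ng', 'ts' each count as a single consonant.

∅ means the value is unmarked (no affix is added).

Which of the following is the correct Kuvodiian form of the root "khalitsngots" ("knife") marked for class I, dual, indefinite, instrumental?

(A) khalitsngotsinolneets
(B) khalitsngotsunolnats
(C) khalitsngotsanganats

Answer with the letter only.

Attach case instrumental -in → khalitsngotsin.
Attach definiteness indefinite -ol (after consonant 'n') → khalitsngotsinol.
Attach noun class class I -ne → khalitsngotsinolne.
Attach number dual -ets → khalitsngotsinolneets.
Apply vowel harmony: khalitsngotsinolneets → khalitsngotsunolnaats.
Apply vowel deletion: khalitsngotsunolnaats → khalitsngotsunolnats.
So the correct form is khalitsngotsunolnats, option (B).
(A) khalitsngotsinolneets is wrong: it fails to apply the sound rule(s).
(C) khalitsngotsanganats is wrong: it uses dative instead of instrumental for case.

B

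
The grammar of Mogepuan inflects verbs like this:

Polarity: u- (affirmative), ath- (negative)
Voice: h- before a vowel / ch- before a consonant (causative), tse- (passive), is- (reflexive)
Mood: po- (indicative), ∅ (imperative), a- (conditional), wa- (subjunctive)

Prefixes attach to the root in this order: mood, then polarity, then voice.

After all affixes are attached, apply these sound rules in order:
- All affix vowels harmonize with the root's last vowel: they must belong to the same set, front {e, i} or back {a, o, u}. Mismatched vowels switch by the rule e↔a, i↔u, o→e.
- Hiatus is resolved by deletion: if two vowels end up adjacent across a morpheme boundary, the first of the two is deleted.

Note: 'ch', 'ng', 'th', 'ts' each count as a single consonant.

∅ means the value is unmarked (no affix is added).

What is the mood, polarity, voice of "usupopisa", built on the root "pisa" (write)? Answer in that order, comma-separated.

Segment: is-u-po-pisa.
mood: po- → indicative.
polarity: u- → affirmative.
voice: is- → reflexive.

indicative, affirmative, reflexive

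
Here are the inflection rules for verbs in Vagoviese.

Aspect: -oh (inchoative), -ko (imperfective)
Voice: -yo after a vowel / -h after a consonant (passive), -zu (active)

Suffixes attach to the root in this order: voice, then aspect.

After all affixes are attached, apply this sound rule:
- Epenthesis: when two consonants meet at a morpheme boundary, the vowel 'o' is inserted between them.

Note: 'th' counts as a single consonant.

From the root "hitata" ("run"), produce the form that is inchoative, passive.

hitatayooh

Attach voice passive -yo (after vowel 'a') → hitatayo.
Attach aspect inchoative -oh → hitatayooh.
Epenthesis: no change.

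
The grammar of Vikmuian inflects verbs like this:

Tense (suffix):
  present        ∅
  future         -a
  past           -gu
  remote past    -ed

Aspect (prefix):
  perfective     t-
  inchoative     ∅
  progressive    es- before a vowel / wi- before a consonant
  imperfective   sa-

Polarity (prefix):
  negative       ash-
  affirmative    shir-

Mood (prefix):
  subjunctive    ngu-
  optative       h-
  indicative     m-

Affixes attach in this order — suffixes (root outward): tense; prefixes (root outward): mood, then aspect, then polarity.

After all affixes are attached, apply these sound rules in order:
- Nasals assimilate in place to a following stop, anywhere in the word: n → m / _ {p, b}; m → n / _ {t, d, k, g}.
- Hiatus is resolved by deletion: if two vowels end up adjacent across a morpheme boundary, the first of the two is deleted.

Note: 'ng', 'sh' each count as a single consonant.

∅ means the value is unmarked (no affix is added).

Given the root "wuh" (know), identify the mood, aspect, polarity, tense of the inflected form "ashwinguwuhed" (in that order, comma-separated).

Segment: ash-wi-ngu-wuh-ed.
mood: ngu- → subjunctive.
aspect: es/wi- → progressive.
polarity: ash- → negative.
tense: -ed → remote past.

subjunctive, progressive, negative, remote past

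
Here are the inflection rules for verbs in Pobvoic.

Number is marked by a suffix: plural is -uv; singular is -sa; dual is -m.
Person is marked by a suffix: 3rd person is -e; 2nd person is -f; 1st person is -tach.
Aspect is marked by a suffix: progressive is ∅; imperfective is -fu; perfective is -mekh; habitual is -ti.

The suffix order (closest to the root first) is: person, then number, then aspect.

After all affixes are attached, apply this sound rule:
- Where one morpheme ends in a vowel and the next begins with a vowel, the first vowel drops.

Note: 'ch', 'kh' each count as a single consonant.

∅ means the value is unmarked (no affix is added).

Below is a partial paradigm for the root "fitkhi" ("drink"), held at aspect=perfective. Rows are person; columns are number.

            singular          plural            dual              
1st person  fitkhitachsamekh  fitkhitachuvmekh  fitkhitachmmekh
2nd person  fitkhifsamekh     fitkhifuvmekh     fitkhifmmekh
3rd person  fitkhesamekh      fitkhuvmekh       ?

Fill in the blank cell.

Attach person 3rd person -e → fitkhie.
Attach number dual -m → fitkhiem.
Attach aspect perfective -mekh → fitkhiemmekh.
Apply vowel deletion: fitkhiemmekh → fitkhemmekh.

fitkhemmekh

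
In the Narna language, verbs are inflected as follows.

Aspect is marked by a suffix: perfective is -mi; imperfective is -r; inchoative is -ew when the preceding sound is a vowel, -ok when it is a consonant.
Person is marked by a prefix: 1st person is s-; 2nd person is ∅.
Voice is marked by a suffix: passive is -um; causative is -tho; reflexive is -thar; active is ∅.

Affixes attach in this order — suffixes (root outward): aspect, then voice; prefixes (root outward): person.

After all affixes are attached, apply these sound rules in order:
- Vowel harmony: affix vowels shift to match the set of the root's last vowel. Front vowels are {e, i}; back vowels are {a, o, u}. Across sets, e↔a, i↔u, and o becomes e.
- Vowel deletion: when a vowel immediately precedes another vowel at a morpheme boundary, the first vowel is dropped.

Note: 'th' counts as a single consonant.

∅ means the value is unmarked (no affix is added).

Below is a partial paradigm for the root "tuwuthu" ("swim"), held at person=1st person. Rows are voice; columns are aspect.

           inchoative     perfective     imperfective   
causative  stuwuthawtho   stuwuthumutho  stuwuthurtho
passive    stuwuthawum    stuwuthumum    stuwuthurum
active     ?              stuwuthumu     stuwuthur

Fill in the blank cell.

stuwuthaw

Attach aspect inchoative -ew (after vowel 'u') → tuwuthuew.
voice = active: zero marking, form stays tuwuthuew.
Attach person 1st person s- → stuwuthuew.
Apply vowel harmony: stuwuthuew → stuwuthuaw.
Apply vowel deletion: stuwuthuaw → stuwuthaw.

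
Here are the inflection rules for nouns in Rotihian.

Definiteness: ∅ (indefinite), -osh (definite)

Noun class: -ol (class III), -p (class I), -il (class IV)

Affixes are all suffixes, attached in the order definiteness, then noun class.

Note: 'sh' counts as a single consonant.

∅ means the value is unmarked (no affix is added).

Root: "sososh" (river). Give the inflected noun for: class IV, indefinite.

sososhil

definiteness = indefinite: zero marking, form stays sososh.
Attach noun class class IV -il → sososhil.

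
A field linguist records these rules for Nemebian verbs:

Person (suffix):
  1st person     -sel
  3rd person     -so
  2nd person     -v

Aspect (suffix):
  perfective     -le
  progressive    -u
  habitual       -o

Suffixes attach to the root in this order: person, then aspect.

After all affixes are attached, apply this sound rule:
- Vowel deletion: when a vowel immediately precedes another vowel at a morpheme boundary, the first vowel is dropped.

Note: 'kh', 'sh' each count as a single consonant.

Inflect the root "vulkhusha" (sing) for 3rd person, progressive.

vulkhushasu

Attach person 3rd person -so → vulkhushaso.
Attach aspect progressive -u → vulkhushasou.
Apply vowel deletion: vulkhushasou → vulkhushasu.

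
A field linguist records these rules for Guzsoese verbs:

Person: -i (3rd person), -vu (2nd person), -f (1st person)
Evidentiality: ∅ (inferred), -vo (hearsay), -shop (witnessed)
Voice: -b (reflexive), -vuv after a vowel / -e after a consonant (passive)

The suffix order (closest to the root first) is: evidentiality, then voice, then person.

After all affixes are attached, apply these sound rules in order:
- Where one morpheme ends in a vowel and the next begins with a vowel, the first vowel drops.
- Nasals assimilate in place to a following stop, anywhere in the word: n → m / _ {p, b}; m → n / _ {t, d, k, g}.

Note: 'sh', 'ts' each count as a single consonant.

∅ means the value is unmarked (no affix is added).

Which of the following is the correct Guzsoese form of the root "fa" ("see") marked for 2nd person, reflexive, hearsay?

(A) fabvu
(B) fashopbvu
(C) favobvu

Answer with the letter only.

C

Attach evidentiality hearsay -vo → favo.
Attach voice reflexive -b → favob.
Attach person 2nd person -vu → favobvu.
Vowel deletion: no change.
Nasal assimilation: no change.
So the correct form is favobvu, option (C).
(A) fabvu is wrong: it uses inferred instead of hearsay for evidentiality.
(B) fashopbvu is wrong: it uses witnessed instead of hearsay for evidentiality.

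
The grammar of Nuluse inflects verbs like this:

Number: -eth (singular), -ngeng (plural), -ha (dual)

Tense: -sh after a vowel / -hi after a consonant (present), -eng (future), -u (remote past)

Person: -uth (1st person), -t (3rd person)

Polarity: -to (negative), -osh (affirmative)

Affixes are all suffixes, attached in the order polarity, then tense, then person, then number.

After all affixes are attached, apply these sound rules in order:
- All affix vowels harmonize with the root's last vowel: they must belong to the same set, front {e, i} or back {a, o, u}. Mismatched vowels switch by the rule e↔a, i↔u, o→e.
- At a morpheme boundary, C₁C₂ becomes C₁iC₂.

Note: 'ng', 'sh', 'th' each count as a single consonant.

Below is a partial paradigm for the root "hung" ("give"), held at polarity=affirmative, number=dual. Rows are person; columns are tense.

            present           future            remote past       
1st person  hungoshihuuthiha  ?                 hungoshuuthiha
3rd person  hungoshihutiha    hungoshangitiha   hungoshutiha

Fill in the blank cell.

hungoshanguthiha

Attach polarity affirmative -osh → hungosh.
Attach tense future -eng → hungosheng.
Attach person 1st person -uth → hungoshenguth.
Attach number dual -ha → hungoshenguthha.
Apply vowel harmony: hungoshenguthha → hungoshanguthha.
Apply epenthesis: hungoshanguthha → hungoshanguthiha.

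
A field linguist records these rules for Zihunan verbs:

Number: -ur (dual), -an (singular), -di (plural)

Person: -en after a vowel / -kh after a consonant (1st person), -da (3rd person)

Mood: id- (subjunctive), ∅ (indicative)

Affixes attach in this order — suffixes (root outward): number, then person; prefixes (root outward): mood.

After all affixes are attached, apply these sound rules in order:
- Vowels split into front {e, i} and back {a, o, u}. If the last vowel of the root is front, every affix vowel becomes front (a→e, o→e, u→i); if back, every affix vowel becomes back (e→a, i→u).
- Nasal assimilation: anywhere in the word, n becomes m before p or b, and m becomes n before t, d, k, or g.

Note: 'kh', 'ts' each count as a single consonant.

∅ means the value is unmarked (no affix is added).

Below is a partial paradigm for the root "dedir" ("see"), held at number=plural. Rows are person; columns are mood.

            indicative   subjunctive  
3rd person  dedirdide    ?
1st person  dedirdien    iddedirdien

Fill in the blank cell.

Attach number plural -di → dedirdi.
Attach person 3rd person -da → dedirdida.
Attach mood subjunctive id- → iddedirdida.
Apply vowel harmony: iddedirdida → iddedirdide.
Nasal assimilation: no change.

iddedirdide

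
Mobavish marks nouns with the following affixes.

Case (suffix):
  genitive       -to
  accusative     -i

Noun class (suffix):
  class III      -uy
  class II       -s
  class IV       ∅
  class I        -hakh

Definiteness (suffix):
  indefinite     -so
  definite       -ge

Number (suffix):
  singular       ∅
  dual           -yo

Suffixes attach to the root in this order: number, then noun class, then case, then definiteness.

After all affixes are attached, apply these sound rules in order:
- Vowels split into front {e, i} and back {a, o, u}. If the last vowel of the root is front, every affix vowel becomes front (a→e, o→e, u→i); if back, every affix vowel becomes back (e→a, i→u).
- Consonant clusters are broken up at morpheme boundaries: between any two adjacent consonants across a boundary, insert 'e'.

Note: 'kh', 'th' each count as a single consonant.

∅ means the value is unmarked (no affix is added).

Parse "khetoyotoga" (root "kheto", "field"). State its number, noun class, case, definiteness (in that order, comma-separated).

Segment: kheto-yo-to-ge.
number: -yo → dual.
noun class: ∅ → class IV.
case: -to → genitive.
definiteness: -ge → definite.

dual, class IV, genitive, definite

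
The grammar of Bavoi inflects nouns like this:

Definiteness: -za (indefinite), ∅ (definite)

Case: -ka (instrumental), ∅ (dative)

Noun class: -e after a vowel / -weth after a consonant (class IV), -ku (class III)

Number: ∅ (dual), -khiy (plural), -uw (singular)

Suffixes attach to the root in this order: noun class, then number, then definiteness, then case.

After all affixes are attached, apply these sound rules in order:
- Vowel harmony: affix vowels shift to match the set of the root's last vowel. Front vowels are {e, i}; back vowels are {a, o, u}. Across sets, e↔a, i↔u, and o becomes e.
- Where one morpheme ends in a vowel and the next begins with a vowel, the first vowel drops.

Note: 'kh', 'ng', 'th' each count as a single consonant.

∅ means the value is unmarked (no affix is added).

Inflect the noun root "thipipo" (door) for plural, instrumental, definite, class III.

Attach noun class class III -ku → thipipoku.
Attach number plural -khiy → thipipokukhiy.
definiteness = definite: zero marking, form stays thipipokukhiy.
Attach case instrumental -ka → thipipokukhiyka.
Apply vowel harmony: thipipokukhiyka → thipipokukhuyka.
Vowel deletion: no change.

thipipokukhuyka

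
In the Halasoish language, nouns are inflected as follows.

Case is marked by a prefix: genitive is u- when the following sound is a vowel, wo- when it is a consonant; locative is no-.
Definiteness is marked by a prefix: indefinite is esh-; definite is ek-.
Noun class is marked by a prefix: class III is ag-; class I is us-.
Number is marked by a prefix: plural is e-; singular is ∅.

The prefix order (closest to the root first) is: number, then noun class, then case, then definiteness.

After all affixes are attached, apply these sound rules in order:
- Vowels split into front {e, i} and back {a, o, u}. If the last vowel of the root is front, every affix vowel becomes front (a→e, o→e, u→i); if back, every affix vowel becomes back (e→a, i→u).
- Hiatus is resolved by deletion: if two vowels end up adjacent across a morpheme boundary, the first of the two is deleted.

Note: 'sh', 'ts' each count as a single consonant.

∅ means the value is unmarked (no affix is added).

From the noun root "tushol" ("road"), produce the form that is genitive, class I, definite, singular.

number = singular: zero marking, form stays tushol.
Attach noun class class I us- → ustushol.
Attach case genitive u- (before vowel 'u') → uustushol.
Attach definiteness definite ek- → ekuustushol.
Apply vowel harmony: ekuustushol → akuustushol.
Apply vowel deletion: akuustushol → akustushol.

akustushol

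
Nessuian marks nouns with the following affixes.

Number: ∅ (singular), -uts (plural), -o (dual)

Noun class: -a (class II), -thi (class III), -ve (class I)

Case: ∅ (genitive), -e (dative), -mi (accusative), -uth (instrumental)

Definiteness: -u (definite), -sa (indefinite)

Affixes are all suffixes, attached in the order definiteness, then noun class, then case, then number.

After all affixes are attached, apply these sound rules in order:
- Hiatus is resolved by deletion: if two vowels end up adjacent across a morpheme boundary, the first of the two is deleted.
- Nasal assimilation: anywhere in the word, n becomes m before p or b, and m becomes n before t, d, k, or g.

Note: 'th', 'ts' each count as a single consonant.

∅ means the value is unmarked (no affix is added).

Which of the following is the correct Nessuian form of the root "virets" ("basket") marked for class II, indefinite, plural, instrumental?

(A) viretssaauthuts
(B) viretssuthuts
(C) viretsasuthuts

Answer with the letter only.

Attach definiteness indefinite -sa → viretssa.
Attach noun class class II -a → viretssaa.
Attach case instrumental -uth → viretssaauth.
Attach number plural -uts → viretssaauthuts.
Apply vowel deletion: viretssaauthuts → viretssuthuts.
Nasal assimilation: no change.
So the correct form is viretssuthuts, option (B).
(C) viretsasuthuts is wrong: it has the affixes in the wrong order.
(A) viretssaauthuts is wrong: it fails to apply the sound rule(s).

B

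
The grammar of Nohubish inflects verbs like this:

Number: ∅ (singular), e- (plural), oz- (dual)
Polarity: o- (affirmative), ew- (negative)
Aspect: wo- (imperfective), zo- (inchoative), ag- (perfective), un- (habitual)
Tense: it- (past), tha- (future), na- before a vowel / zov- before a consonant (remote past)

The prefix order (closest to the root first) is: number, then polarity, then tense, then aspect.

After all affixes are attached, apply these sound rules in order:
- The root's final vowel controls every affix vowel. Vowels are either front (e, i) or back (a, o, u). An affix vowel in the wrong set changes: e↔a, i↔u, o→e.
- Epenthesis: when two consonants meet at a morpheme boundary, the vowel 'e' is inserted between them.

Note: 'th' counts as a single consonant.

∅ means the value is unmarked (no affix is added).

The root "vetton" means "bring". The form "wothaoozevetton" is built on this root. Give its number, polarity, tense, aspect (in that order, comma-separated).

Segment: wo-tha-o-oz-vetton.
number: oz- → dual.
polarity: o- → affirmative.
tense: tha- → future.
aspect: wo- → imperfective.

dual, affirmative, future, imperfective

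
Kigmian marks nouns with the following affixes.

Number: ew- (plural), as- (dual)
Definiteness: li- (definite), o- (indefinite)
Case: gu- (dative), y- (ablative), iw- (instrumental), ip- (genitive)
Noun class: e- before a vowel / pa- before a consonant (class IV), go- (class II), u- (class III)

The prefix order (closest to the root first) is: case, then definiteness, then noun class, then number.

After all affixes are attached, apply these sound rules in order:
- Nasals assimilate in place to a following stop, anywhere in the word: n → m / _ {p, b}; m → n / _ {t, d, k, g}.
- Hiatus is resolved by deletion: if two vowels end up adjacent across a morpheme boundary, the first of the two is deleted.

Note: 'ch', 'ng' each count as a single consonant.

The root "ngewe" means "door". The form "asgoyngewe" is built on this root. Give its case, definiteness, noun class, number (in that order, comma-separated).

ablative, indefinite, class II, dual

Segment: as-go-o-y-ngewe.
case: y- → ablative.
definiteness: o- → indefinite.
noun class: go- → class II.
number: as- → dual.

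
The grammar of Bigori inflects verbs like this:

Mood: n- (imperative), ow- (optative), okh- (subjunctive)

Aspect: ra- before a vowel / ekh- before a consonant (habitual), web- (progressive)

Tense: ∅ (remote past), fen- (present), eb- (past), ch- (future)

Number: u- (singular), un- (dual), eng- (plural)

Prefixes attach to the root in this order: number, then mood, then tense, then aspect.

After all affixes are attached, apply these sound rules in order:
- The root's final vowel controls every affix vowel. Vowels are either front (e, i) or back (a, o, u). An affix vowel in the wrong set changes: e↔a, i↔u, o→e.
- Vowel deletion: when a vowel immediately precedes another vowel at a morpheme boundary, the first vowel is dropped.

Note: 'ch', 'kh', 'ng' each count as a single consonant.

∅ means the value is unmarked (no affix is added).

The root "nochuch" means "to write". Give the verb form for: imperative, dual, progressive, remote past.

wabnunnochuch

Attach number dual un- → unnochuch.
Attach mood imperative n- → nunnochuch.
tense = remote past: zero marking, form stays nunnochuch.
Attach aspect progressive web- → webnunnochuch.
Apply vowel harmony: webnunnochuch → wabnunnochuch.
Vowel deletion: no change.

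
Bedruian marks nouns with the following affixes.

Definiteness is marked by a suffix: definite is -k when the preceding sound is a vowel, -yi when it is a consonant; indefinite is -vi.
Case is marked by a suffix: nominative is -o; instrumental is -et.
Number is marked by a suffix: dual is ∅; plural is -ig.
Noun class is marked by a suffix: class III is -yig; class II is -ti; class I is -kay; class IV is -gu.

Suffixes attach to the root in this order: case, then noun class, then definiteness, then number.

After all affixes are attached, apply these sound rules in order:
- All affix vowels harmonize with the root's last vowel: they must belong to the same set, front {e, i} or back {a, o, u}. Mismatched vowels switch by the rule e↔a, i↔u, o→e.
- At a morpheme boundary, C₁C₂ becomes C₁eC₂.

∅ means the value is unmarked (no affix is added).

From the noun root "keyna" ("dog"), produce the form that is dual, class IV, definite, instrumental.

Attach case instrumental -et → keynaet.
Attach noun class class IV -gu → keynaetgu.
Attach definiteness definite -k (after vowel 'u') → keynaetguk.
number = dual: zero marking, form stays keynaetguk.
Apply vowel harmony: keynaetguk → keynaatguk.
Apply epenthesis: keynaatguk → keynaateguk.

keynaateguk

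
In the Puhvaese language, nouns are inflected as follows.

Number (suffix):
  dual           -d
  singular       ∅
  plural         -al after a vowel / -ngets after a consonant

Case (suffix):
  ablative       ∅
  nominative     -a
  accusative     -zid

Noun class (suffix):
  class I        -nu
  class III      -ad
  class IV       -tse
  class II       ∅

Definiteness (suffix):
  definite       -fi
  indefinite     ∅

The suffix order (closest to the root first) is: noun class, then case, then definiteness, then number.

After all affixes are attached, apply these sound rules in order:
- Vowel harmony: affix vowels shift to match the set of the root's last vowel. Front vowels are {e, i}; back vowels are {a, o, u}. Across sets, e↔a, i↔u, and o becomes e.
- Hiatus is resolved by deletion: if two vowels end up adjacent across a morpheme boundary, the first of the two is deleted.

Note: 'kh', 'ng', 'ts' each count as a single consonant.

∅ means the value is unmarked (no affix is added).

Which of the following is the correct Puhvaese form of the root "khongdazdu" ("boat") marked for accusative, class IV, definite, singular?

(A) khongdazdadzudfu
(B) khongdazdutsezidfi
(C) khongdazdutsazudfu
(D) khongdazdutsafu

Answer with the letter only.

C

Attach noun class class IV -tse → khongdazdutse.
Attach case accusative -zid → khongdazdutsezid.
Attach definiteness definite -fi → khongdazdutsezidfi.
number = singular: zero marking, form stays khongdazdutsezidfi.
Apply vowel harmony: khongdazdutsezidfi → khongdazdutsazudfu.
Vowel deletion: no change.
So the correct form is khongdazdutsazudfu, option (C).
(D) khongdazdutsafu is wrong: it uses ablative instead of accusative for case.
(A) khongdazdadzudfu is wrong: it uses class III instead of class IV for noun class.
(B) khongdazdutsezidfi is wrong: it fails to apply the sound rule(s).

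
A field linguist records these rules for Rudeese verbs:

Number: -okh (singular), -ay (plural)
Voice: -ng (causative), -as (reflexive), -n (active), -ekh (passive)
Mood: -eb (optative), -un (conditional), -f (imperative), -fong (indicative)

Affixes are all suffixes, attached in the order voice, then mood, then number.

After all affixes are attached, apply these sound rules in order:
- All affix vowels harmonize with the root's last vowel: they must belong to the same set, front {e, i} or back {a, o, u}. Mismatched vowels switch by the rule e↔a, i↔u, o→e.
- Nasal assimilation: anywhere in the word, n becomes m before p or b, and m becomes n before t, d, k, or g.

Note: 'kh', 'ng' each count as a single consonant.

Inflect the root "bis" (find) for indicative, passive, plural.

Attach voice passive -ekh → bisekh.
Attach mood indicative -fong → bisekhfong.
Attach number plural -ay → bisekhfongay.
Apply vowel harmony: bisekhfongay → bisekhfengey.
Nasal assimilation: no change.

bisekhfengey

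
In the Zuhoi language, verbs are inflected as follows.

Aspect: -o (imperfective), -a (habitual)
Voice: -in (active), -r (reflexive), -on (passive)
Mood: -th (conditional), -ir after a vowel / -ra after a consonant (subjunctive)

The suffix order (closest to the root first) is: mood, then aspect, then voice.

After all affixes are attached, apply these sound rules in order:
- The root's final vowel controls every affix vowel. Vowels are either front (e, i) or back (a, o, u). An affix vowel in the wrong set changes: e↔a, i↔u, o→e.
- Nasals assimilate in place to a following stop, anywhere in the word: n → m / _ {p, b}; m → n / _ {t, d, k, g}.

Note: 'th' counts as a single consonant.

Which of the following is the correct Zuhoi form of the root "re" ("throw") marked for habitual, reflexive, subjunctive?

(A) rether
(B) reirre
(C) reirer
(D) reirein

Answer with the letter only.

Attach mood subjunctive -ir (after vowel 'e') → reir.
Attach aspect habitual -a → reira.
Attach voice reflexive -r → reirar.
Apply vowel harmony: reirar → reirer.
Nasal assimilation: no change.
So the correct form is reirer, option (C).
(B) reirre is wrong: it has the affixes in the wrong order.
(A) rether is wrong: it uses conditional instead of subjunctive for mood.
(D) reirein is wrong: it uses active instead of reflexive for voice.

C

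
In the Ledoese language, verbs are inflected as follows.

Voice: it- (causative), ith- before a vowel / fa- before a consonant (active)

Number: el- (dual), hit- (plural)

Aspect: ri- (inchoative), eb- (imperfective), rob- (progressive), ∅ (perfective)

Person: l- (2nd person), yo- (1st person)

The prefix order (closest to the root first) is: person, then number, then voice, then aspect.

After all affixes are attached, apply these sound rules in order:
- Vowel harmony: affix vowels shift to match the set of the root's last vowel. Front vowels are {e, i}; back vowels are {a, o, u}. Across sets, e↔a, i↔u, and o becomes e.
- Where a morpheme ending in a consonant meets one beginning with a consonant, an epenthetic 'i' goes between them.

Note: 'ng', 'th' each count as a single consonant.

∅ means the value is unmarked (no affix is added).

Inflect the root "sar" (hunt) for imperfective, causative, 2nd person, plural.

Attach person 2nd person l- → lsar.
Attach number plural hit- → hitlsar.
Attach voice causative it- → ithitlsar.
Attach aspect imperfective eb- → ebithitlsar.
Apply vowel harmony: ebithitlsar → abuthutlsar.
Apply epenthesis: abuthutlsar → abutihutilisar.

abutihutilisar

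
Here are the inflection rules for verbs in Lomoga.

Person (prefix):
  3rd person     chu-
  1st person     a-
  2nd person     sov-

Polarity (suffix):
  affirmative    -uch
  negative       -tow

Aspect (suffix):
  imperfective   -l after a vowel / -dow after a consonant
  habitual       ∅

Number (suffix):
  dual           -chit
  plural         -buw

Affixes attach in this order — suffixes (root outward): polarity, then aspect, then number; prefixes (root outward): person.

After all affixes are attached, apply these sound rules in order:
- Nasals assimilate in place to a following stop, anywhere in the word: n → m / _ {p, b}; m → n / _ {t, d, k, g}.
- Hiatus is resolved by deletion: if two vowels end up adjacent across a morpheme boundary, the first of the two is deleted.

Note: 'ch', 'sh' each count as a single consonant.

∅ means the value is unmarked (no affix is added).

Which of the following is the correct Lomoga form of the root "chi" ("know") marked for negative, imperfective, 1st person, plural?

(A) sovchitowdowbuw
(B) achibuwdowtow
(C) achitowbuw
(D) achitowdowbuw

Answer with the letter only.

D

Attach person 1st person a- → achi.
Attach polarity negative -tow → achitow.
Attach aspect imperfective -dow (after consonant 'w') → achitowdow.
Attach number plural -buw → achitowdowbuw.
Nasal assimilation: no change.
Vowel deletion: no change.
So the correct form is achitowdowbuw, option (D).
(A) sovchitowdowbuw is wrong: it uses 2nd person instead of 1st person for person.
(C) achitowbuw is wrong: it uses habitual instead of imperfective for aspect.
(B) achibuwdowtow is wrong: it has the affixes in the wrong order.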